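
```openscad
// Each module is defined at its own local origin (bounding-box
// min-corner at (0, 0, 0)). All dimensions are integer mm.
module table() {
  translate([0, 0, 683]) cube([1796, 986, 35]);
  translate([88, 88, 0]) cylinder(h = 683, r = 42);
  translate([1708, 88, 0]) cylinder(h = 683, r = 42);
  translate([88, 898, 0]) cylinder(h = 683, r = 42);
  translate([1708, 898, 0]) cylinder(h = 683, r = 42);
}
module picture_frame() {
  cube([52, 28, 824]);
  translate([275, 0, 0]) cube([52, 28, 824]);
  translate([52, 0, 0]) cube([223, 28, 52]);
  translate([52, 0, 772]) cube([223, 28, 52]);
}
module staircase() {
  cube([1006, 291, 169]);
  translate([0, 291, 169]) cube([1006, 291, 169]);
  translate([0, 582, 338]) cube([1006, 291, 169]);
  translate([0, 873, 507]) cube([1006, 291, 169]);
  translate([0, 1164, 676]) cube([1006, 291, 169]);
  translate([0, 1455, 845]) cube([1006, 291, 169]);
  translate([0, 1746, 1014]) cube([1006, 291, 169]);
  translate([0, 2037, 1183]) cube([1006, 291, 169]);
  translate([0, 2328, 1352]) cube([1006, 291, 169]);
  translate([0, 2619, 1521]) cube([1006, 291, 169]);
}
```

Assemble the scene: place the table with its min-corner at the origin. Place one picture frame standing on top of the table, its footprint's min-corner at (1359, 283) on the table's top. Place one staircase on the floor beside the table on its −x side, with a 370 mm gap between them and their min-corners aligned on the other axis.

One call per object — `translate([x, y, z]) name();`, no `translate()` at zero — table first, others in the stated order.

table();
translate([1359, 283, 718]) picture_frame();
translate([-1376, 0, 0]) staircase();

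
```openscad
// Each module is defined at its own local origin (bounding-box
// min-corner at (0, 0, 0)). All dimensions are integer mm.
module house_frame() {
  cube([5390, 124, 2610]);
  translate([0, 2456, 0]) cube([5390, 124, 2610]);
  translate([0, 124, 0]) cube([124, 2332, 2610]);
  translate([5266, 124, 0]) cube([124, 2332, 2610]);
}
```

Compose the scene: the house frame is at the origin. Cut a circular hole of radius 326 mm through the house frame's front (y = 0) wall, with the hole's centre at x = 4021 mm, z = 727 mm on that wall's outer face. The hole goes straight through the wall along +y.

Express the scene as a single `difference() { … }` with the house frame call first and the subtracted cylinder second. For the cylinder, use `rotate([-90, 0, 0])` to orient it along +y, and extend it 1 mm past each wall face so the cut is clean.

difference() {
  house_frame();
  translate([4021, -1, 727]) rotate([-90, 0, 0]) cylinder(h = 126, r = 326);
}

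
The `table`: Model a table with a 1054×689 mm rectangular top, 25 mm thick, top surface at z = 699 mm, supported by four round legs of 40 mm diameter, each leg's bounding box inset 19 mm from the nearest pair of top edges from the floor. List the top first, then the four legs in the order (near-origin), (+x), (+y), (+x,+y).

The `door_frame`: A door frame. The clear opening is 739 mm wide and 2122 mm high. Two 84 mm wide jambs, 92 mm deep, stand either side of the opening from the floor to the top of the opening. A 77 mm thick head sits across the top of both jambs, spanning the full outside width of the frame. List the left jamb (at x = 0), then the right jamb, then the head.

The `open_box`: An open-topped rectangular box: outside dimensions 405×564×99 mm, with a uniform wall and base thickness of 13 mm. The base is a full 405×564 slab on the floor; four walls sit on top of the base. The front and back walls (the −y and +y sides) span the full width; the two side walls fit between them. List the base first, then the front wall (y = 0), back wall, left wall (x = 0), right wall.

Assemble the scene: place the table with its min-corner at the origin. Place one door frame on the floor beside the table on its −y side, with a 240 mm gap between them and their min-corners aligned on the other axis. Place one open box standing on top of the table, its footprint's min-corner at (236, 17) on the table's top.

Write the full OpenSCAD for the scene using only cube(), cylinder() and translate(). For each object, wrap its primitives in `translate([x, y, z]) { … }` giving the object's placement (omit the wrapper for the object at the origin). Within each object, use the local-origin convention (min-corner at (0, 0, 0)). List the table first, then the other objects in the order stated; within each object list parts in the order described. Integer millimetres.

translate([0, 0, 674]) cube([1054, 689, 25]);
translate([39, 39, 0]) cylinder(h = 674, r = 20);
translate([1015, 39, 0]) cylinder(h = 674, r = 20);
translate([39, 650, 0]) cylinder(h = 674, r = 20);
translate([1015, 650, 0]) cylinder(h = 674, r = 20);
translate([0, -332, 0]) {
  cube([84, 92, 2122]);
  translate([823, 0, 0]) cube([84, 92, 2122]);
  translate([0, 0, 2122]) cube([907, 92, 77]);
}
translate([236, 17, 699]) {
  cube([405, 564, 13]);
  translate([0, 0, 13]) cube([405, 13, 86]);
  translate([0, 551, 13]) cube([405, 13, 86]);
  translate([0, 13, 13]) cube([13, 538, 86]);
  translate([392, 13, 13]) cube([13, 538, 86]);
}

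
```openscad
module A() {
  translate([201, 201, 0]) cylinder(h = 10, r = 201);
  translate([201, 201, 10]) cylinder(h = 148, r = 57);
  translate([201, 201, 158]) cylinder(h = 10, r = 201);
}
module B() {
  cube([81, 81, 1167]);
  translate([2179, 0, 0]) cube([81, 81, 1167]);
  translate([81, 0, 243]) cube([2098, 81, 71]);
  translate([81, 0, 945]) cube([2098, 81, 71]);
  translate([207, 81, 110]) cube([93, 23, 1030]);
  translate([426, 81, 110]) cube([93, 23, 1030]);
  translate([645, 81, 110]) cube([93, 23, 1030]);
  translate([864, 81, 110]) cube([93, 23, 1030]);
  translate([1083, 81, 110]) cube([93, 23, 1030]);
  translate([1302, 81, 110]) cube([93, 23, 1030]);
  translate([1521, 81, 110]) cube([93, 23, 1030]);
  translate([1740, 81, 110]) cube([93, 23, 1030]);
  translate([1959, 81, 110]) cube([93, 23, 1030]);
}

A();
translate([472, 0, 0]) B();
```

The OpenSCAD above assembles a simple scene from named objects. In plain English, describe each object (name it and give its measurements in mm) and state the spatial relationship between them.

A is a spool: two coaxial disc flanges of radius 201 mm and thickness 10 mm, joined by a core cylinder of radius 57 mm and height 148 mm. The lower flange rests on z = 0 and the three cylinders share a vertical axis.

B is a fence section. Two 81×81 mm posts, 1167 mm tall, stand on the floor with a clear span of 2098 mm between their inner faces. Two horizontal rails of 81×71 mm section span the gap between the posts with their undersides at z = 243 mm and z = 945 mm, flush with the posts' −y face. 9 pickets, each 93 mm wide, 23 mm thick and 1030 mm tall, are fixed to the +y face of the rails with their bottoms at z = 110 mm, evenly spaced across the span with equal gaps (rounded down to the nearest mm) at the −x end and between each pair — any rounding remainder accumulates at the +x end.

The fence section is on the floor beside the spool on its +x side.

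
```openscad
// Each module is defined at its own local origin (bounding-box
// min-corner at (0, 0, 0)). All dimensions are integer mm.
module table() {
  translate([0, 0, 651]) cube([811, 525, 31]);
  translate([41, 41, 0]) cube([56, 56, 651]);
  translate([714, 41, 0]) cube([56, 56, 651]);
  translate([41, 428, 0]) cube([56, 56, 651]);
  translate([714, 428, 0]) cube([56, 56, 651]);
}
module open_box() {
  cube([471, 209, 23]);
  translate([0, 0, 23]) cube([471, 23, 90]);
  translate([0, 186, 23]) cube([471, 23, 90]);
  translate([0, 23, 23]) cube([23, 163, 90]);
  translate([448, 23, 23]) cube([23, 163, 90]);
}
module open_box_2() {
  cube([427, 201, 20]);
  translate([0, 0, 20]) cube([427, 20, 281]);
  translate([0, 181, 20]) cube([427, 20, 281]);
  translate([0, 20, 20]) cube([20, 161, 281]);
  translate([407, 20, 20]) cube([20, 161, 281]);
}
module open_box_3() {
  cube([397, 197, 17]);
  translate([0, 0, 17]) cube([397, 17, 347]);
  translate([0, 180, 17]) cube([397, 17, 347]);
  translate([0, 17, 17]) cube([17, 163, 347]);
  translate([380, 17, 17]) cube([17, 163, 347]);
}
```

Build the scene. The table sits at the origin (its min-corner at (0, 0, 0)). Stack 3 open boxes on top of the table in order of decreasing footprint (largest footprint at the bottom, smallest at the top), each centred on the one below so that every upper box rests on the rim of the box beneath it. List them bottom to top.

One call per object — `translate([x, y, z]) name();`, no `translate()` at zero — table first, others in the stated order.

table();
translate([170, 158, 682]) open_box();
translate([192, 162, 795]) open_box_2();
translate([207, 164, 1096]) open_box_3();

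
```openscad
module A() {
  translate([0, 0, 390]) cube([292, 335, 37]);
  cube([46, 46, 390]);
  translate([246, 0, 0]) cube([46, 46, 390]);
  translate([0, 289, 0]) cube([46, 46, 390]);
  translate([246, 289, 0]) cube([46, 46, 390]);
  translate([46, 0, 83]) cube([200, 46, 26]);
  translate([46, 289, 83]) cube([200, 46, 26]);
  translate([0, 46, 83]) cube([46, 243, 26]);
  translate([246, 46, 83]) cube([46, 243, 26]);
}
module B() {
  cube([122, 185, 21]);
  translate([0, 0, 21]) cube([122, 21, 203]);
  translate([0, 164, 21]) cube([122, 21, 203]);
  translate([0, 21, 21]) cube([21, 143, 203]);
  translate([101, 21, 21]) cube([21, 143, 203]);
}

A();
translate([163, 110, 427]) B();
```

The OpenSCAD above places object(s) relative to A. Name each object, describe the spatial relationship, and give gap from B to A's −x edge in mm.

The open box's min-x is at 163; the stool's min-x is 0; gap = 163 mm.

A is a stool. B is an open box. The open box is on top of the stool. The gap from the open box to the stool's −x edge is 163 mm.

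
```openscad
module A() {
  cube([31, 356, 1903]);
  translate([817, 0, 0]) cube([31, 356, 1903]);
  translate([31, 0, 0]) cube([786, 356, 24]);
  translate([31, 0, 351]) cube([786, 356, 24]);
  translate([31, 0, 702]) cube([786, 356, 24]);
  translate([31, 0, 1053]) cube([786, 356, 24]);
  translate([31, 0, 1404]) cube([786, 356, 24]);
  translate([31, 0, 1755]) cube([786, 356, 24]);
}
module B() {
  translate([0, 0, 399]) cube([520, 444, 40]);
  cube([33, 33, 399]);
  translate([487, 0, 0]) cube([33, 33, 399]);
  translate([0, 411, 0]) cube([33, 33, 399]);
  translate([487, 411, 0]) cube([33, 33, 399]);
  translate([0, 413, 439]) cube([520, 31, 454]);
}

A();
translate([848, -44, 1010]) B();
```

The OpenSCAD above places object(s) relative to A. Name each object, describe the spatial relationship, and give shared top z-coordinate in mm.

A is a bookshelf. B is a chair. The chair is beside the bookshelf with their tops flush at z = 1903. The shared top z-coordinate is 1903 mm.

Both tops at z = 1903 mm.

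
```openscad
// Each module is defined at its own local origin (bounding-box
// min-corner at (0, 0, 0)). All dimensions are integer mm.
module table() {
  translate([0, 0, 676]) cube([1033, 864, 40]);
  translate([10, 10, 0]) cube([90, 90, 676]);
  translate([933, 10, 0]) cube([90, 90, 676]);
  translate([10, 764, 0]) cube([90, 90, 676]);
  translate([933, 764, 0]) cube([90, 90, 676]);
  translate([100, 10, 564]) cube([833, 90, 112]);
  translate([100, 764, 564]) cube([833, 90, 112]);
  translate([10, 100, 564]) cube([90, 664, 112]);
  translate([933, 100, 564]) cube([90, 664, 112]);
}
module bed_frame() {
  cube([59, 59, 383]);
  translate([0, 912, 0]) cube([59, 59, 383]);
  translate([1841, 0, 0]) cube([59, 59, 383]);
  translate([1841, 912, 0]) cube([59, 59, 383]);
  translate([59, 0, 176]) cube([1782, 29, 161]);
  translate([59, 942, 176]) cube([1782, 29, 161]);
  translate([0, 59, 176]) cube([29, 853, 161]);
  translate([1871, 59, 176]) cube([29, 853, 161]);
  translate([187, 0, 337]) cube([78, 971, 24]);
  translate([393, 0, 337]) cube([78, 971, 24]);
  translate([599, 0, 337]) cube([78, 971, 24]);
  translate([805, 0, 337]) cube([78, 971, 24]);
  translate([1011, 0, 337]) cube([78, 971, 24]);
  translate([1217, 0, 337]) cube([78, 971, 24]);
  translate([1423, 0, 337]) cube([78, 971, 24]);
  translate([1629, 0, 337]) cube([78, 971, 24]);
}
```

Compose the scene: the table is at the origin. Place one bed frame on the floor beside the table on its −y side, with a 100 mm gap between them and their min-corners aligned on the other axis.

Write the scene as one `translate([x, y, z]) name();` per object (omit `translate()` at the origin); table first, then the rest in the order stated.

table();
translate([0, -1071, 0]) bed_frame();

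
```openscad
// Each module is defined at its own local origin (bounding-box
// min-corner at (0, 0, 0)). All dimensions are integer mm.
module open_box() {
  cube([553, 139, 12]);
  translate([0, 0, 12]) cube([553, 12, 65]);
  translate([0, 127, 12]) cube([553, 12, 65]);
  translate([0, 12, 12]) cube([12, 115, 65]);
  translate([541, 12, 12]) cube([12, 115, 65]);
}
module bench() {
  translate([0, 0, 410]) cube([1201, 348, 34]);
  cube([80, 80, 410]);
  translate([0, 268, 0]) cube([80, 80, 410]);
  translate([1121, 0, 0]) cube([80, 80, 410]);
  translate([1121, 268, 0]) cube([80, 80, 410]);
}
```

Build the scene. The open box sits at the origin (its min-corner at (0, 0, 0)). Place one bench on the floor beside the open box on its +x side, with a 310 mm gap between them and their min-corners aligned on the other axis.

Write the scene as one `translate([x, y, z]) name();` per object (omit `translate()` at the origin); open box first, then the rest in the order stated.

open_box();
translate([863, 0, 0]) bench();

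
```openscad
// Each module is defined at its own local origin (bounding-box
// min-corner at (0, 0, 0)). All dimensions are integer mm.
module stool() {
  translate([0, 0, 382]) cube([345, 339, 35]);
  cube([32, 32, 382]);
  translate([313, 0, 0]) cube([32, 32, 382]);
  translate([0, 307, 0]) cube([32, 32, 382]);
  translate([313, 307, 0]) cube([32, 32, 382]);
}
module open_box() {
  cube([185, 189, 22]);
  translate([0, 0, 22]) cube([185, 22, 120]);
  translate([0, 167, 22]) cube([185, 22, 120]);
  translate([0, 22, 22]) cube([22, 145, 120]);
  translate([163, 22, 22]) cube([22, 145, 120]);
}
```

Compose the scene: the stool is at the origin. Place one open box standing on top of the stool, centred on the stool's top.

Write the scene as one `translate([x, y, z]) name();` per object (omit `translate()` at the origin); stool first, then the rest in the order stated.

stool();
translate([80, 75, 417]) open_box();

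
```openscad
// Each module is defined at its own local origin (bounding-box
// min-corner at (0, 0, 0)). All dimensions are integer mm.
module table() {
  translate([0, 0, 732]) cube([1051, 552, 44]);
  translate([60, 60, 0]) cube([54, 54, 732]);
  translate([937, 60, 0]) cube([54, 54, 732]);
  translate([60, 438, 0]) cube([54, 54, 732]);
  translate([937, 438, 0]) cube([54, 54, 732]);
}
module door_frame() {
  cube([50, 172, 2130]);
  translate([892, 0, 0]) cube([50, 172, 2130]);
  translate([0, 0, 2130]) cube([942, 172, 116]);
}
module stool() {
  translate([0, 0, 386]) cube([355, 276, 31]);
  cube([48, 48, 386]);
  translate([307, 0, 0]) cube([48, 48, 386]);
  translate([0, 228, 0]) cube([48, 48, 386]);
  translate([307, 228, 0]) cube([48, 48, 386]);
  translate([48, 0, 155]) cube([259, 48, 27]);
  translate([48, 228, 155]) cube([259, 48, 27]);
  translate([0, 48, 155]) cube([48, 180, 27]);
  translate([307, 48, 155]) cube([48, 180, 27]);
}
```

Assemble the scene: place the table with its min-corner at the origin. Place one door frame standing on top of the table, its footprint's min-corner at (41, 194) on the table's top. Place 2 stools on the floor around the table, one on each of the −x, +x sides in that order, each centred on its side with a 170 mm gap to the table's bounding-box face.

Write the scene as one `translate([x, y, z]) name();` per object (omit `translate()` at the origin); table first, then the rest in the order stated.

table();
translate([41, 194, 776]) door_frame();
translate([-525, 138, 0]) stool();
translate([1221, 138, 0]) stool();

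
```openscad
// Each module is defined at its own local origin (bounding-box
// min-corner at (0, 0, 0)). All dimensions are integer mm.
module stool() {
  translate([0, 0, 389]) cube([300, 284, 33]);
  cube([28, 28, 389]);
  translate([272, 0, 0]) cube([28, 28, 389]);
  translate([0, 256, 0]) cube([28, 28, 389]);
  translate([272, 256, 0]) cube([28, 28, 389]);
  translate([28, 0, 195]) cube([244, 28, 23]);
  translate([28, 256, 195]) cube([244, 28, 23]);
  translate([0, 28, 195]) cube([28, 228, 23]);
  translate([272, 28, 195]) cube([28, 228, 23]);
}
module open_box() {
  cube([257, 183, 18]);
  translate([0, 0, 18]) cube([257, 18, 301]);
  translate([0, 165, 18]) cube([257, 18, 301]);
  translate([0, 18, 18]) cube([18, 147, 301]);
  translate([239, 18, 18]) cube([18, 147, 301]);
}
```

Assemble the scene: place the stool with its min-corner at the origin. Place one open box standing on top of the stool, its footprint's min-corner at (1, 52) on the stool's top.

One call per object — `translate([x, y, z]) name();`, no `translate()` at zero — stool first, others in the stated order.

stool();
translate([1, 52, 422]) open_box();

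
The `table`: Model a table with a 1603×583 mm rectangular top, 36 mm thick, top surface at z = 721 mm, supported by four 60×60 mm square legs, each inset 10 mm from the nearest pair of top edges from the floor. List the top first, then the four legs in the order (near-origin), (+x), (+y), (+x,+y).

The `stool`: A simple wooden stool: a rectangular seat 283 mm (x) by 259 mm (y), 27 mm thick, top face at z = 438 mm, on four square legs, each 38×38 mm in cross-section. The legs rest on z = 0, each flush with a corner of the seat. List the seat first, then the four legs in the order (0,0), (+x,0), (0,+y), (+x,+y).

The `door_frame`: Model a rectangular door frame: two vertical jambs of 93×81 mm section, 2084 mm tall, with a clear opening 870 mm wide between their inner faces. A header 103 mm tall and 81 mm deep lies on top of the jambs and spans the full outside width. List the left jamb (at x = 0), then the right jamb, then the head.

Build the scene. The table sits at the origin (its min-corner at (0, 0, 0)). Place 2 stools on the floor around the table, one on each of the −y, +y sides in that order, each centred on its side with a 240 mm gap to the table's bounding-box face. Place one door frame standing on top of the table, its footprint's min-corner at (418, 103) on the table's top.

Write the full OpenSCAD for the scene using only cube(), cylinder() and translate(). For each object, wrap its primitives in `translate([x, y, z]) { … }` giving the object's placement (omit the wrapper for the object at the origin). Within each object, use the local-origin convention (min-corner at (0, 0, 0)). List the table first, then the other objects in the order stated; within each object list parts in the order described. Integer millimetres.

translate([0, 0, 685]) cube([1603, 583, 36]);
translate([10, 10, 0]) cube([60, 60, 685]);
translate([1533, 10, 0]) cube([60, 60, 685]);
translate([10, 513, 0]) cube([60, 60, 685]);
translate([1533, 513, 0]) cube([60, 60, 685]);
translate([660, -499, 0]) {
  translate([0, 0, 411]) cube([283, 259, 27]);
  cube([38, 38, 411]);
  translate([245, 0, 0]) cube([38, 38, 411]);
  translate([0, 221, 0]) cube([38, 38, 411]);
  translate([245, 221, 0]) cube([38, 38, 411]);
}
translate([660, 823, 0]) {
  translate([0, 0, 411]) cube([283, 259, 27]);
  cube([38, 38, 411]);
  translate([245, 0, 0]) cube([38, 38, 411]);
  translate([0, 221, 0]) cube([38, 38, 411]);
  translate([245, 221, 0]) cube([38, 38, 411]);
}
translate([418, 103, 721]) {
  cube([93, 81, 2084]);
  translate([963, 0, 0]) cube([93, 81, 2084]);
  translate([0, 0, 2084]) cube([1056, 81, 103]);
}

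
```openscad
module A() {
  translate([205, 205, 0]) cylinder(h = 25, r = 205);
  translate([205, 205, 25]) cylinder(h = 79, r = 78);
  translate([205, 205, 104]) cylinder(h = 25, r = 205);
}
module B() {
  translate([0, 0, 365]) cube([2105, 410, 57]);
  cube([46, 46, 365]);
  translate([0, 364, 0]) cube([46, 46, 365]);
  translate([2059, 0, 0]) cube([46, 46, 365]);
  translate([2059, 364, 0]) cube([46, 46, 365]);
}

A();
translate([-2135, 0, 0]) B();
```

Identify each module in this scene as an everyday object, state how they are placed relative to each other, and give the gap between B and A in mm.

The bench's nearest face is 30 mm from the spool's −x face.

A is a spool. B is a bench. The bench is on the floor beside the spool on its −x side. The gap between the bench and the spool is 30 mm.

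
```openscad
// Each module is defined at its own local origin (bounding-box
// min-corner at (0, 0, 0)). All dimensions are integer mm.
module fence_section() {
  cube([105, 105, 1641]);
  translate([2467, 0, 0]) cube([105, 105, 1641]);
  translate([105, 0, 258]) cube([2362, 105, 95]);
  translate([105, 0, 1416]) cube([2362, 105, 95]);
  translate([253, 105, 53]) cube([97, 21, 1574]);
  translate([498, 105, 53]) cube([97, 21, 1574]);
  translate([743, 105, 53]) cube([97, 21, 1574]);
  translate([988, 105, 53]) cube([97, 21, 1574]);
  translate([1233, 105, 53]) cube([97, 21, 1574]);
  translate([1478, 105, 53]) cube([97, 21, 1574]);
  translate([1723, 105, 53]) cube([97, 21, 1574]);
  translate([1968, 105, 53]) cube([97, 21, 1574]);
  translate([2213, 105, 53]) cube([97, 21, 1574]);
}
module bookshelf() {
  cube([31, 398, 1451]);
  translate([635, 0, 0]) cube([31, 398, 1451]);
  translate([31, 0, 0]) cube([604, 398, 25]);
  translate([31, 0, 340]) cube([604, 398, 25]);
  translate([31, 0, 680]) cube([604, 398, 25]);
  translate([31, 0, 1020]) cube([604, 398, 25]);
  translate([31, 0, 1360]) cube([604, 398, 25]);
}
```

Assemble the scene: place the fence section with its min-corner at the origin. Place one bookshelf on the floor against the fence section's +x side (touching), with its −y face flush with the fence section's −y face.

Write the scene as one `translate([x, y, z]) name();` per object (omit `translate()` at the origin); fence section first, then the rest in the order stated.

fence_section();
translate([2572, 0, 0]) bookshelf();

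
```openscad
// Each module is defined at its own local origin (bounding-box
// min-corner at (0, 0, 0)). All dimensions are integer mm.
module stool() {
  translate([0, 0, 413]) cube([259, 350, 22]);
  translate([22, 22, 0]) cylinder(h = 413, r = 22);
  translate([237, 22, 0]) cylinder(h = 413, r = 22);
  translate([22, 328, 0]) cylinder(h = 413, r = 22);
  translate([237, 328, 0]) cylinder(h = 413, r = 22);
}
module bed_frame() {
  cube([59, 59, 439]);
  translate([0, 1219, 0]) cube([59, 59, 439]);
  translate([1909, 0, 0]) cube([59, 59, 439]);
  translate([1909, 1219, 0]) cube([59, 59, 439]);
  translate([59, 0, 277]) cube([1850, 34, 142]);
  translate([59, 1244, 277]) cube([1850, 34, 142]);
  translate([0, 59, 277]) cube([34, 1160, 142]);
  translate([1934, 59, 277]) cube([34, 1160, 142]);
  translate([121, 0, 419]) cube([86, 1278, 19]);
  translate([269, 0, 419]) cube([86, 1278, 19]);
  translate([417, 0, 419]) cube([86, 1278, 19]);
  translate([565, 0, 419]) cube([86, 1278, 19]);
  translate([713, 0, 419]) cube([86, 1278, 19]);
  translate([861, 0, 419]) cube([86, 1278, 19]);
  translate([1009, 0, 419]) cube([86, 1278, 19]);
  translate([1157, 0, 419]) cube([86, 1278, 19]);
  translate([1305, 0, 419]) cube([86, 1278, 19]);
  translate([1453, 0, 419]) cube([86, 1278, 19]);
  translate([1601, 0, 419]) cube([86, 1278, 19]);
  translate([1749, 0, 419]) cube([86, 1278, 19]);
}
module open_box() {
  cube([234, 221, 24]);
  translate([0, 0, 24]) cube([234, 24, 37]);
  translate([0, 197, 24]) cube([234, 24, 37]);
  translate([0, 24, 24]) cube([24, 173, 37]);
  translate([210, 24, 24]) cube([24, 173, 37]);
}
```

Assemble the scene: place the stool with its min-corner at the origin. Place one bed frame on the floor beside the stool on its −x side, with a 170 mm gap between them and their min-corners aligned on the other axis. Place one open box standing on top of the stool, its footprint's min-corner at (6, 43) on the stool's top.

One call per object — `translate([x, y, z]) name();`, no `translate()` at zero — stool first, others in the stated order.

stool();
translate([-2138, 0, 0]) bed_frame();
translate([6, 43, 435]) open_box();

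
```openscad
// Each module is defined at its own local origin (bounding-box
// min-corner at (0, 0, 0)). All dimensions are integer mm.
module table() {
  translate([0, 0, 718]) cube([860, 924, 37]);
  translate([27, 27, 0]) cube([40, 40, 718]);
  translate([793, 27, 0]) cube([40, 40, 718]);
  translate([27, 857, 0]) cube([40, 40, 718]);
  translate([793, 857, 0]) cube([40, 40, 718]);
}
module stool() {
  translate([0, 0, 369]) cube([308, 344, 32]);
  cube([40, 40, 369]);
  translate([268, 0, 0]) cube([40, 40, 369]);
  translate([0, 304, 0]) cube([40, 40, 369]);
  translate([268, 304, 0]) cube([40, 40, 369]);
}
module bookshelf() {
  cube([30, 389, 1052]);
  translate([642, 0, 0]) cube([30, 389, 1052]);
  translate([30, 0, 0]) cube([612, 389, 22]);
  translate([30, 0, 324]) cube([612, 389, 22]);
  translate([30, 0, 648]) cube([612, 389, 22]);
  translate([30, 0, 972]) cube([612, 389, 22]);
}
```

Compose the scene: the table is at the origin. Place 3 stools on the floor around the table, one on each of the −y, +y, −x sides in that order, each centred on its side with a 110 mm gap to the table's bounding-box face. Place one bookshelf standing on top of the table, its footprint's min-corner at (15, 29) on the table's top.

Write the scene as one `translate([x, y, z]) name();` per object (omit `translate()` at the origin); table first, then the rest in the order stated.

table();
translate([276, -454, 0]) stool();
translate([276, 1034, 0]) stool();
translate([-418, 290, 0]) stool();
translate([15, 29, 755]) bookshelf();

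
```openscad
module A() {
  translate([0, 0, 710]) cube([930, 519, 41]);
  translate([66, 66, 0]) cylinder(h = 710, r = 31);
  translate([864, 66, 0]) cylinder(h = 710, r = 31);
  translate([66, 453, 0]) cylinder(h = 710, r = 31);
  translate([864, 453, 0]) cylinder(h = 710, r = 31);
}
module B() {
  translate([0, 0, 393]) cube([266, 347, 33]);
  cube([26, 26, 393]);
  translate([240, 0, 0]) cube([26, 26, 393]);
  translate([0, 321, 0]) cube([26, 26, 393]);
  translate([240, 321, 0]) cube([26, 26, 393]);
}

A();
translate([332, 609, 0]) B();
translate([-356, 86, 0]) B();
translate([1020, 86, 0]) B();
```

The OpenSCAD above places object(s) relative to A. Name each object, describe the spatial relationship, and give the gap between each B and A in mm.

A is a table. B is a stool. Three stools sit around the table at the +y, −x, +x sides. The gap between each stool and the table is 90 mm.

Each stool's nearest face is 90 mm from the table's bounding box.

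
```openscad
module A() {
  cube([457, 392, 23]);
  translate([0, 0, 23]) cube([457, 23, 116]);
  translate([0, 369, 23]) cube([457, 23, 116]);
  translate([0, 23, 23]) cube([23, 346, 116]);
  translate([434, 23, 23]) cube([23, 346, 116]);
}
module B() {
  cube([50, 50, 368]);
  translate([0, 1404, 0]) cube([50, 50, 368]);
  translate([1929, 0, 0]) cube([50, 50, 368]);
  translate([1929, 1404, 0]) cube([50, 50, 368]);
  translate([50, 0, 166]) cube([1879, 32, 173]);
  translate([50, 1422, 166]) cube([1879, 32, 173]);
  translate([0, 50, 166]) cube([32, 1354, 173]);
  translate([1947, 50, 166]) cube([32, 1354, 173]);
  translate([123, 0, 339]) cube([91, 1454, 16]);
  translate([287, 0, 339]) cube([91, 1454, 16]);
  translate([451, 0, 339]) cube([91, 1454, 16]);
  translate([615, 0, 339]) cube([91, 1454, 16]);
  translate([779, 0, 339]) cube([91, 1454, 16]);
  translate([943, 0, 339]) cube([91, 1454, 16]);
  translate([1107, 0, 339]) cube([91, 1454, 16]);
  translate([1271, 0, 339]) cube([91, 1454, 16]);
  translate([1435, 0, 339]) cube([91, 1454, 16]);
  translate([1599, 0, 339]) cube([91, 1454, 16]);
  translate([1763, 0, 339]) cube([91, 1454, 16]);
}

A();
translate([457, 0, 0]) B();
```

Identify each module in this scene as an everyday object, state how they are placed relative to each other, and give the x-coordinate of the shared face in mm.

The open box's +x face and the bed frame's −x face are both at x = 457 mm.

A is an open box. B is a bed frame. The bed frame is against the open box's +x side, with their −y faces flush. The x-coordinate of the shared face is 457 mm.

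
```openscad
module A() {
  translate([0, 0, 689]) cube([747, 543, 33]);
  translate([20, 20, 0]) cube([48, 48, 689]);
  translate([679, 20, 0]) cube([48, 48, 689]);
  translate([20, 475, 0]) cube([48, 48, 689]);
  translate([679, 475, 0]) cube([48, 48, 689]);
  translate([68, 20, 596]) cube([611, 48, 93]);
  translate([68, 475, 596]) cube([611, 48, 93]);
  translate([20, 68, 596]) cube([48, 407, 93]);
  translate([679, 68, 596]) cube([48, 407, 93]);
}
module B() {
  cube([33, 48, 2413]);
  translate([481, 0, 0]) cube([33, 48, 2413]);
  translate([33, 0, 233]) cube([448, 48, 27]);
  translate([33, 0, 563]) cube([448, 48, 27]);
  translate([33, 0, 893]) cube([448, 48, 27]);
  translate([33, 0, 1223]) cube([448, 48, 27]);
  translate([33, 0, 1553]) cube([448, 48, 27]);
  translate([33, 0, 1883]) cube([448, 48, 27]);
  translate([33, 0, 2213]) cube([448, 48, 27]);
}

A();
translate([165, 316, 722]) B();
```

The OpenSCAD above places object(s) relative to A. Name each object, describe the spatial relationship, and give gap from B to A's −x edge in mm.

The ladder's min-x is at 165; the table's min-x is 0; gap = 165 mm.

A is a table. B is a ladder. The ladder is on top of the table. The gap from the ladder to the table's −x edge is 165 mm.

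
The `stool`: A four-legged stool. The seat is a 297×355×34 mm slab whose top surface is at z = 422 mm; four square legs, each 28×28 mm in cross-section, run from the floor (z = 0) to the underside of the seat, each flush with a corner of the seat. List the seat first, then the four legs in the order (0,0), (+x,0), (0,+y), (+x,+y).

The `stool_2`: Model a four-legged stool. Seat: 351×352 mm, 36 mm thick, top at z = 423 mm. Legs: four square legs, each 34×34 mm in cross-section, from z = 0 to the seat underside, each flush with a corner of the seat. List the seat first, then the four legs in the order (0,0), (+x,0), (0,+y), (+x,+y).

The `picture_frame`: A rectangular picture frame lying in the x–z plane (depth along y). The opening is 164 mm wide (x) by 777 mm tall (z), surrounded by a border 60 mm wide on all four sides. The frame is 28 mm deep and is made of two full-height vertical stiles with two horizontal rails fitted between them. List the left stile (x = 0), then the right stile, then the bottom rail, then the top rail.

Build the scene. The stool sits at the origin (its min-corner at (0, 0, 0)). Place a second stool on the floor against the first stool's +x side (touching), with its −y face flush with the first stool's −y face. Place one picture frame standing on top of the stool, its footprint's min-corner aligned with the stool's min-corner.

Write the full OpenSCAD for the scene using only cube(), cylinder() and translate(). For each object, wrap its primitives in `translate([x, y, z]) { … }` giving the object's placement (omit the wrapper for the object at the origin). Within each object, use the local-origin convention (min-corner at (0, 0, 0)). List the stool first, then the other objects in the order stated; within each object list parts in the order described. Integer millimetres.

translate([0, 0, 388]) cube([297, 355, 34]);
cube([28, 28, 388]);
translate([269, 0, 0]) cube([28, 28, 388]);
translate([0, 327, 0]) cube([28, 28, 388]);
translate([269, 327, 0]) cube([28, 28, 388]);
translate([297, 0, 0]) {
  translate([0, 0, 387]) cube([351, 352, 36]);
  cube([34, 34, 387]);
  translate([317, 0, 0]) cube([34, 34, 387]);
  translate([0, 318, 0]) cube([34, 34, 387]);
  translate([317, 318, 0]) cube([34, 34, 387]);
}
translate([0, 0, 422]) {
  cube([60, 28, 897]);
  translate([224, 0, 0]) cube([60, 28, 897]);
  translate([60, 0, 0]) cube([164, 28, 60]);
  translate([60, 0, 837]) cube([164, 28, 60]);
}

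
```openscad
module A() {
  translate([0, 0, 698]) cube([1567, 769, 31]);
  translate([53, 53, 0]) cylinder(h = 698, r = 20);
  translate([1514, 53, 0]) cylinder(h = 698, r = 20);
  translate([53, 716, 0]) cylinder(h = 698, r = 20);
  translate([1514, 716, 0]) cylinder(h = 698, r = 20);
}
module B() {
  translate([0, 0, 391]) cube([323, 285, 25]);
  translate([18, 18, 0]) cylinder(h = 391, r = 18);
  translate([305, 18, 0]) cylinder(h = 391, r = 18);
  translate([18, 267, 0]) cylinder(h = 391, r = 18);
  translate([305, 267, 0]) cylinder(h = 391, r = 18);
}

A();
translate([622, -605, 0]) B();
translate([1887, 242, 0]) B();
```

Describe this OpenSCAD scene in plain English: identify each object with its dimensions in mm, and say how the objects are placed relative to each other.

A is a table with a 1567×769 mm rectangular top, 31 mm thick, top surface at z = 729 mm, supported by four round legs of 40 mm diameter, each leg's bounding box inset 33 mm from the nearest pair of top edges, running from the floor.

B is a four-legged stool. The seat is a 323×285×25 mm slab whose top surface is at z = 416 mm; four round legs, each 36 mm in diameter, run from the floor (z = 0) to the underside of the seat, each leg's axis is inset half a diameter from the nearest pair of seat edges (so the leg's bounding box is flush with the corner).

Two stools sit around the table at the −y, +x sides.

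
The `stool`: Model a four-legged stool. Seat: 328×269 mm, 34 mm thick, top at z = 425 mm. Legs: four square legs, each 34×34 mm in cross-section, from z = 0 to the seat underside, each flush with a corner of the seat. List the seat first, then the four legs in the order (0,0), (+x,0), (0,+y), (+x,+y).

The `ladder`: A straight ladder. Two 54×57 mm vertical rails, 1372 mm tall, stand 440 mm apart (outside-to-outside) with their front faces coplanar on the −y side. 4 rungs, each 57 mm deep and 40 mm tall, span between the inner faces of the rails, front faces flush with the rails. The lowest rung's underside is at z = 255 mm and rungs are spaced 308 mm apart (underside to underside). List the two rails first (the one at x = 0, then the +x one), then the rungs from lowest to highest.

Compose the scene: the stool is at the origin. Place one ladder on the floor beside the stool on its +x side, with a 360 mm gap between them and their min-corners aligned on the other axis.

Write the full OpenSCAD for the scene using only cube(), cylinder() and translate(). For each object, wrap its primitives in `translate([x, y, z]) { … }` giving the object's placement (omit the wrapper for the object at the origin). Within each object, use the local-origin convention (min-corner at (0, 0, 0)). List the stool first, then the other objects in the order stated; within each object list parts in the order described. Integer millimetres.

translate([0, 0, 391]) cube([328, 269, 34]);
cube([34, 34, 391]);
translate([294, 0, 0]) cube([34, 34, 391]);
translate([0, 235, 0]) cube([34, 34, 391]);
translate([294, 235, 0]) cube([34, 34, 391]);
translate([688, 0, 0]) {
  cube([54, 57, 1372]);
  translate([386, 0, 0]) cube([54, 57, 1372]);
  translate([54, 0, 255]) cube([332, 57, 40]);
  translate([54, 0, 563]) cube([332, 57, 40]);
  translate([54, 0, 871]) cube([332, 57, 40]);
  translate([54, 0, 1179]) cube([332, 57, 40]);
}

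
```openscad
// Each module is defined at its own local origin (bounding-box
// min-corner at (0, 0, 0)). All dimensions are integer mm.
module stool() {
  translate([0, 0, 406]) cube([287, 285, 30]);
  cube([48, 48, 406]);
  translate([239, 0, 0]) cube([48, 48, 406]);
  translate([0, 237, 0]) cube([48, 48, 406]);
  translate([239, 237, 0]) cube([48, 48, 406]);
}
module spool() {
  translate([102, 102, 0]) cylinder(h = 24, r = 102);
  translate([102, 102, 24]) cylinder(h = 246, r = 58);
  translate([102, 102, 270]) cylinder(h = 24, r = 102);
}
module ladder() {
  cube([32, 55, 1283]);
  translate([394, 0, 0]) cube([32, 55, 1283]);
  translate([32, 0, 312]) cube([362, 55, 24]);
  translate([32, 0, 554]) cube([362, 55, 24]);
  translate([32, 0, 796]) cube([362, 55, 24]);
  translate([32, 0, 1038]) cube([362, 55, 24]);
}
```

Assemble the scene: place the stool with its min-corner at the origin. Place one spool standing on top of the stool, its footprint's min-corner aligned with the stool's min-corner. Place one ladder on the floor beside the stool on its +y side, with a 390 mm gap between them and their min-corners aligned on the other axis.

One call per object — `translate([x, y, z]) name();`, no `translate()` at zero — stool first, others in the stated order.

stool();
translate([0, 0, 436]) spool();
translate([0, 675, 0]) ladder();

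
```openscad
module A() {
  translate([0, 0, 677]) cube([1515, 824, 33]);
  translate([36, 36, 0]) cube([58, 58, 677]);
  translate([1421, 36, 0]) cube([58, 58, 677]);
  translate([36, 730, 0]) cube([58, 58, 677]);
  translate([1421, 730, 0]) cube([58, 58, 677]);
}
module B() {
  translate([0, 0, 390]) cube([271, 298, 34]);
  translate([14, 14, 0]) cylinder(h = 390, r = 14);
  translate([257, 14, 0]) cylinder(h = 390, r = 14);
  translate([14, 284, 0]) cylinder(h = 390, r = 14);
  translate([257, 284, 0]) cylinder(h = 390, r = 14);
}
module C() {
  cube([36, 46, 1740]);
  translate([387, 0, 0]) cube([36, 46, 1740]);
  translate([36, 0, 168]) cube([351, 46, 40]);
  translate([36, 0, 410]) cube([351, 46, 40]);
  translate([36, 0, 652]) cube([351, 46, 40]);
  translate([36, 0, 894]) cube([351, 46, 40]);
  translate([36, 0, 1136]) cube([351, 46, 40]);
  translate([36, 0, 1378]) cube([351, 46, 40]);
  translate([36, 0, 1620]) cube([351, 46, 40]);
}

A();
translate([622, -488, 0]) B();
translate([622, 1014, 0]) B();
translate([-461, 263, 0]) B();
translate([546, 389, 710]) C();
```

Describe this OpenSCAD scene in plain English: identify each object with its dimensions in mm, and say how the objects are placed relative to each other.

A is a table: top 1515 mm (x) × 824 mm (y), 33 mm thick, upper face at z = 710 mm, on four 58×58 mm square legs, each inset 36 mm from the nearest pair of top edges, running from z = 0 to the bottom of the top.

B is a four-legged stool. The seat is 271×298 mm, 34 mm thick, top at z = 424 mm. It stands on four round legs, each 28 mm in diameter, from z = 0 to the seat underside, each leg's axis is inset half a diameter from the nearest pair of seat edges (so the leg's bounding box is flush with the corner).

C is a wooden ladder with two side rails of 36×46 mm section and 1740 mm height, set 423 mm apart overall. Between them run 7 rectangular rungs (46 mm deep, 40 mm thick), front faces flush with the rails' −y face. The bottom of the first rung is 168 mm above the floor and each subsequent rung is 242 mm higher than the one below.

Three stools sit around the table at the −y, +y, −x sides. The ladder is on top of the table, centred.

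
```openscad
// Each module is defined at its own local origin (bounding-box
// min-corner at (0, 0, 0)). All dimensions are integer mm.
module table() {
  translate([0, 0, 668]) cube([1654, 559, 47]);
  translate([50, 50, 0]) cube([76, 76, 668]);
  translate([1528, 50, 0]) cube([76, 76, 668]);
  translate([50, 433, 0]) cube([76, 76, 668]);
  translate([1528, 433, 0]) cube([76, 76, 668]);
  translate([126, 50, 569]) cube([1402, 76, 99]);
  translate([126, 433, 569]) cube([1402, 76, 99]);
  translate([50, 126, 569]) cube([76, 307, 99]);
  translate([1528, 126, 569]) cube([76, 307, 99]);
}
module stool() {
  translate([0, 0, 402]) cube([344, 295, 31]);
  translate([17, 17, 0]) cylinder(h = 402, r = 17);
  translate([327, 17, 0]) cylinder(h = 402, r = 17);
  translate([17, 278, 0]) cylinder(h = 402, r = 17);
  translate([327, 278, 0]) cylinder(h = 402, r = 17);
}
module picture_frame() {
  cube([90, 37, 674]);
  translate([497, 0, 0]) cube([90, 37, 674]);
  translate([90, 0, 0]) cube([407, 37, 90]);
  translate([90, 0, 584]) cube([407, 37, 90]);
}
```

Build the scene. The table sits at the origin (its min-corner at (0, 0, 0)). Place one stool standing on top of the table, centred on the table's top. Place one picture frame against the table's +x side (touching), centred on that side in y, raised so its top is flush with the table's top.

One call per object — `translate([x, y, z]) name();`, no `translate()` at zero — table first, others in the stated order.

table();
translate([655, 132, 715]) stool();
translate([1654, 261, 41]) picture_frame();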